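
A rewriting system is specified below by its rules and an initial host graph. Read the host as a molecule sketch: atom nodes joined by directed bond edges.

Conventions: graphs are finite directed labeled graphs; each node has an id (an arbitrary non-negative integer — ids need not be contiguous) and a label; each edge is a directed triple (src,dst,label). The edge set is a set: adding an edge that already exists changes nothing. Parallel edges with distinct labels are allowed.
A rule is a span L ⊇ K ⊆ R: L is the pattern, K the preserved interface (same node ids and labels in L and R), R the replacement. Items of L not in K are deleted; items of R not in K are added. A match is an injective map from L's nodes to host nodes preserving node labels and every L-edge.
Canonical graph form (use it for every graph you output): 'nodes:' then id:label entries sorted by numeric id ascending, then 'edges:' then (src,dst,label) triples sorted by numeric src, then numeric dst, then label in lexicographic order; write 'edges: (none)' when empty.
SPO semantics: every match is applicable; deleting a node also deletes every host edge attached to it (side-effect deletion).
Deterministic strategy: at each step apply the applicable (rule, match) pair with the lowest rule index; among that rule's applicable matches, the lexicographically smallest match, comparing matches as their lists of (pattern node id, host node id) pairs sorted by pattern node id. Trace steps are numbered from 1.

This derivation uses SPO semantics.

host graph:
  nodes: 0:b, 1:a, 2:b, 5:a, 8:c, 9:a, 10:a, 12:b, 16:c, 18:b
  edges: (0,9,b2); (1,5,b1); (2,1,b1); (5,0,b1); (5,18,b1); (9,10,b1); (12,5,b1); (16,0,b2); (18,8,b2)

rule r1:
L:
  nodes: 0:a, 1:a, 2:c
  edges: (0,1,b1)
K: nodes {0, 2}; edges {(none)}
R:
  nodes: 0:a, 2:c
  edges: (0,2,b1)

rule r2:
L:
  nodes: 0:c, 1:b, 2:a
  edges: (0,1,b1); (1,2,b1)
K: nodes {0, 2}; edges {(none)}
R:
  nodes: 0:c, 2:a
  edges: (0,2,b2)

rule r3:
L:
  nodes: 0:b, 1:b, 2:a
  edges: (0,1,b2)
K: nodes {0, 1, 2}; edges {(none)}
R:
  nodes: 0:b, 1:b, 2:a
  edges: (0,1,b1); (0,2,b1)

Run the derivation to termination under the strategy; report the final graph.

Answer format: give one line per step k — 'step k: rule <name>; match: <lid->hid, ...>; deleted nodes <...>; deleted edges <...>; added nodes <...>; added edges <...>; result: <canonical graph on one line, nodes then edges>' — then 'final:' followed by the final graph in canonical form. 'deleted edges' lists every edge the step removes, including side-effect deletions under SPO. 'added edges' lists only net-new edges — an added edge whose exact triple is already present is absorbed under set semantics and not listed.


step 1: rule r1; match: 0->1, 1->5, 2->8; deleted nodes 5; deleted edges (1,5,b1); (5,0,b1); (5,18,b1); (12,5,b1); added nodes (none); added edges (1,8,b1); result: nodes: 0:b, 1:a, 2:b, 8:c, 9:a, 10:a, 12:b, 16:c, 18:b edges: (0,9,b2); (1,8,b1); (2,1,b1); (9,10,b1); (16,0,b2); (18,8,b2)
step 2: rule r1; match: 0->9, 1->10, 2->8; deleted nodes 10; deleted edges (9,10,b1); added nodes (none); added edges (9,8,b1); result: nodes: 0:b, 1:a, 2:b, 8:c, 9:a, 12:b, 16:c, 18:b edges: (0,9,b2); (1,8,b1); (2,1,b1); (9,8,b1); (16,0,b2); (18,8,b2)
final:
nodes: 0:b, 1:a, 2:b, 8:c, 9:a, 12:b, 16:c, 18:b
edges: (0,9,b2); (1,8,b1); (2,1,b1); (9,8,b1); (16,0,b2); (18,8,b2)


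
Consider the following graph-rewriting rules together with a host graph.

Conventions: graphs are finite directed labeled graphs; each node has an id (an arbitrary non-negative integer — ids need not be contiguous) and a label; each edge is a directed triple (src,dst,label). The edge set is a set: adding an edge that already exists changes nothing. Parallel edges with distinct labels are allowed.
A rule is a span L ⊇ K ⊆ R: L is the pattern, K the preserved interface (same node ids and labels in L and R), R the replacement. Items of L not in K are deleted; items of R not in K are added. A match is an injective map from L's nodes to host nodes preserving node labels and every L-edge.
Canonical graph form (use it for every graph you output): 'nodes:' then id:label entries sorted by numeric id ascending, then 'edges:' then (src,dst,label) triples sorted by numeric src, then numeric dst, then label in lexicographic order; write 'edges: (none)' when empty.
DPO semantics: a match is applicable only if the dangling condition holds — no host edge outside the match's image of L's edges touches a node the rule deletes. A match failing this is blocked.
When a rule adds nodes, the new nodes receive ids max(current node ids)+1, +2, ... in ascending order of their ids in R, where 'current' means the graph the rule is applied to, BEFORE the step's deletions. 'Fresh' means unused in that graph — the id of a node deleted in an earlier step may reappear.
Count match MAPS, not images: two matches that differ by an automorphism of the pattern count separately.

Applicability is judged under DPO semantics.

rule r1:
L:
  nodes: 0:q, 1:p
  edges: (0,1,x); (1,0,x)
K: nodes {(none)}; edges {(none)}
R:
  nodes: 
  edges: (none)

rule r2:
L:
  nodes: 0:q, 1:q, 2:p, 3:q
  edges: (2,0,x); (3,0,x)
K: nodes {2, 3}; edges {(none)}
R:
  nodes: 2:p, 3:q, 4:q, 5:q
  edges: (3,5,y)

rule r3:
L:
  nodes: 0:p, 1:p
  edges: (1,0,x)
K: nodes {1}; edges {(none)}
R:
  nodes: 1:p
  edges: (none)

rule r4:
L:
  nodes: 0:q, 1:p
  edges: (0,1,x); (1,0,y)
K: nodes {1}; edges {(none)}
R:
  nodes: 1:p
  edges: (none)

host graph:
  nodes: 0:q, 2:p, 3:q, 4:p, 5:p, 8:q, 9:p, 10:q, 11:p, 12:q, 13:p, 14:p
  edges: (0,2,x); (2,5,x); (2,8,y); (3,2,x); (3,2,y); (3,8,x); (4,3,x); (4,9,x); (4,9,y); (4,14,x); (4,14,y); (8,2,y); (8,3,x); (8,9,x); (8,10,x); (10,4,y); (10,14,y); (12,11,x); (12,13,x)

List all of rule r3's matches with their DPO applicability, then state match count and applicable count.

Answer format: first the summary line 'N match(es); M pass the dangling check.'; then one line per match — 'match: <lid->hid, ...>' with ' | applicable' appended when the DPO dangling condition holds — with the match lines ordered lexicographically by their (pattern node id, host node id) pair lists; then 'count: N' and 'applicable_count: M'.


3 match(es); 1 pass the dangling check.
match: 0->5, 1->2 | applicable
match: 0->9, 1->4
match: 0->14, 1->4
count: 3
applicable_count: 1


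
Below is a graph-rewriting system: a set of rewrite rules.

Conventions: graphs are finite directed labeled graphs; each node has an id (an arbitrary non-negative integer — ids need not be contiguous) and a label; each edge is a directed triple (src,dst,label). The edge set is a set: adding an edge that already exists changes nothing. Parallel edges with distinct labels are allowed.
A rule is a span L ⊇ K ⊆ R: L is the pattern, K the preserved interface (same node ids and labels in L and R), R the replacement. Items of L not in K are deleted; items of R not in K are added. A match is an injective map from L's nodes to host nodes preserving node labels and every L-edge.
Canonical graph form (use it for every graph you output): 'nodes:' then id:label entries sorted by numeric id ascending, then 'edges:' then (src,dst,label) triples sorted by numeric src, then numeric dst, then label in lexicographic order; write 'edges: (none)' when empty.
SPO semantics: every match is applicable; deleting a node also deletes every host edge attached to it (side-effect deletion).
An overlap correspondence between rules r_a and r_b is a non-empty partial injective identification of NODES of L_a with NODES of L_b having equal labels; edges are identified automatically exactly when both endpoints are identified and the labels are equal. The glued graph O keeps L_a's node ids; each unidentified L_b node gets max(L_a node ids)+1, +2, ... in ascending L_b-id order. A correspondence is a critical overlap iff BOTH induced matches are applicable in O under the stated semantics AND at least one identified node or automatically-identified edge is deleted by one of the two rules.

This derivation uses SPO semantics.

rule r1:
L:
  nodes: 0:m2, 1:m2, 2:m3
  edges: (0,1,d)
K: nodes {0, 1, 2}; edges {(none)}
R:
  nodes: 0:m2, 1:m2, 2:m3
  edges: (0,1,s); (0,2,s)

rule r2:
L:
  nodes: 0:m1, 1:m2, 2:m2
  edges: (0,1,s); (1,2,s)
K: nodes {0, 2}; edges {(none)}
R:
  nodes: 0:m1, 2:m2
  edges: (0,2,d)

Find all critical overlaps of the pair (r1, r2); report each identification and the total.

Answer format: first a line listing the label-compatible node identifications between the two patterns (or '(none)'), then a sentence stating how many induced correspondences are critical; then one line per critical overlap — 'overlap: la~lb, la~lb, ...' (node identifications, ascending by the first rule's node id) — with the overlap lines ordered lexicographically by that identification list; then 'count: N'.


label-compatible node identifications between L(r1) and L(r2): 0~1, 0~2, 1~1, 1~2
4 of the induced correspondences are critical overlaps of r1 and r2.
overlap: 0~1
overlap: 0~1, 1~2
overlap: 0~2, 1~1
overlap: 1~1
count: 4


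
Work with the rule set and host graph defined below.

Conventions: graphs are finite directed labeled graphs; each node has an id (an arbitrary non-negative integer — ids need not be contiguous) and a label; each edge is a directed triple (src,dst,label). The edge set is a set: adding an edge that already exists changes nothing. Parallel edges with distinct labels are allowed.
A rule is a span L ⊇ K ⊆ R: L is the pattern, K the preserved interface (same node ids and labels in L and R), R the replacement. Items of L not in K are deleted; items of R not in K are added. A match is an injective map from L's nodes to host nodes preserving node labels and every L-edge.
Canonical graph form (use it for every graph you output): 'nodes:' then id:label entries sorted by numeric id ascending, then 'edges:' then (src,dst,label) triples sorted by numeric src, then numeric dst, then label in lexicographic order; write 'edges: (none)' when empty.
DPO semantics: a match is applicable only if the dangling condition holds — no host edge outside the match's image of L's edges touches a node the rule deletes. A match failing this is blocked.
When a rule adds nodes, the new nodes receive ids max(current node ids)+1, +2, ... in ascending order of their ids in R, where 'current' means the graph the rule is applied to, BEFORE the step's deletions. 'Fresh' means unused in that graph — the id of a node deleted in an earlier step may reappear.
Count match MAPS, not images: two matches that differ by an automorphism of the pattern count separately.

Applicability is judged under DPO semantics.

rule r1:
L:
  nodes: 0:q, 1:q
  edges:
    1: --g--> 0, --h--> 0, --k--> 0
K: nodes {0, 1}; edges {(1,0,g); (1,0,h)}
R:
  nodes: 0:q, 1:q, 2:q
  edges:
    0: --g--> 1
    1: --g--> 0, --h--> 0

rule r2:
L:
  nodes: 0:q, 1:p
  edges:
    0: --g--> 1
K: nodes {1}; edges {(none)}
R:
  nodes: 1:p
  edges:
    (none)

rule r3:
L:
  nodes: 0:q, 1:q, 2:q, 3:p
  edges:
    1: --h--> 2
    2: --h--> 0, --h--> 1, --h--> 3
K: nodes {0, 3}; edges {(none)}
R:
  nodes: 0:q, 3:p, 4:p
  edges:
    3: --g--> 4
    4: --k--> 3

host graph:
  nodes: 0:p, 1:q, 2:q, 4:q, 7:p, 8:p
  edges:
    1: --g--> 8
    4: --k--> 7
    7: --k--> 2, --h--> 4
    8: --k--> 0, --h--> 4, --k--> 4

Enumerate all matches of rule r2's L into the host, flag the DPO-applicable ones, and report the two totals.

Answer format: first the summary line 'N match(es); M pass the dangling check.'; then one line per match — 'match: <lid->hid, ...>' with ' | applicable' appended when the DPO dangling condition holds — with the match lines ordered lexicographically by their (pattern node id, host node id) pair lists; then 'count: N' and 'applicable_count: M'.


1 match(es); 1 pass the dangling check.
match: 0->1, 1->8 | applicable
count: 1
applicable_count: 1


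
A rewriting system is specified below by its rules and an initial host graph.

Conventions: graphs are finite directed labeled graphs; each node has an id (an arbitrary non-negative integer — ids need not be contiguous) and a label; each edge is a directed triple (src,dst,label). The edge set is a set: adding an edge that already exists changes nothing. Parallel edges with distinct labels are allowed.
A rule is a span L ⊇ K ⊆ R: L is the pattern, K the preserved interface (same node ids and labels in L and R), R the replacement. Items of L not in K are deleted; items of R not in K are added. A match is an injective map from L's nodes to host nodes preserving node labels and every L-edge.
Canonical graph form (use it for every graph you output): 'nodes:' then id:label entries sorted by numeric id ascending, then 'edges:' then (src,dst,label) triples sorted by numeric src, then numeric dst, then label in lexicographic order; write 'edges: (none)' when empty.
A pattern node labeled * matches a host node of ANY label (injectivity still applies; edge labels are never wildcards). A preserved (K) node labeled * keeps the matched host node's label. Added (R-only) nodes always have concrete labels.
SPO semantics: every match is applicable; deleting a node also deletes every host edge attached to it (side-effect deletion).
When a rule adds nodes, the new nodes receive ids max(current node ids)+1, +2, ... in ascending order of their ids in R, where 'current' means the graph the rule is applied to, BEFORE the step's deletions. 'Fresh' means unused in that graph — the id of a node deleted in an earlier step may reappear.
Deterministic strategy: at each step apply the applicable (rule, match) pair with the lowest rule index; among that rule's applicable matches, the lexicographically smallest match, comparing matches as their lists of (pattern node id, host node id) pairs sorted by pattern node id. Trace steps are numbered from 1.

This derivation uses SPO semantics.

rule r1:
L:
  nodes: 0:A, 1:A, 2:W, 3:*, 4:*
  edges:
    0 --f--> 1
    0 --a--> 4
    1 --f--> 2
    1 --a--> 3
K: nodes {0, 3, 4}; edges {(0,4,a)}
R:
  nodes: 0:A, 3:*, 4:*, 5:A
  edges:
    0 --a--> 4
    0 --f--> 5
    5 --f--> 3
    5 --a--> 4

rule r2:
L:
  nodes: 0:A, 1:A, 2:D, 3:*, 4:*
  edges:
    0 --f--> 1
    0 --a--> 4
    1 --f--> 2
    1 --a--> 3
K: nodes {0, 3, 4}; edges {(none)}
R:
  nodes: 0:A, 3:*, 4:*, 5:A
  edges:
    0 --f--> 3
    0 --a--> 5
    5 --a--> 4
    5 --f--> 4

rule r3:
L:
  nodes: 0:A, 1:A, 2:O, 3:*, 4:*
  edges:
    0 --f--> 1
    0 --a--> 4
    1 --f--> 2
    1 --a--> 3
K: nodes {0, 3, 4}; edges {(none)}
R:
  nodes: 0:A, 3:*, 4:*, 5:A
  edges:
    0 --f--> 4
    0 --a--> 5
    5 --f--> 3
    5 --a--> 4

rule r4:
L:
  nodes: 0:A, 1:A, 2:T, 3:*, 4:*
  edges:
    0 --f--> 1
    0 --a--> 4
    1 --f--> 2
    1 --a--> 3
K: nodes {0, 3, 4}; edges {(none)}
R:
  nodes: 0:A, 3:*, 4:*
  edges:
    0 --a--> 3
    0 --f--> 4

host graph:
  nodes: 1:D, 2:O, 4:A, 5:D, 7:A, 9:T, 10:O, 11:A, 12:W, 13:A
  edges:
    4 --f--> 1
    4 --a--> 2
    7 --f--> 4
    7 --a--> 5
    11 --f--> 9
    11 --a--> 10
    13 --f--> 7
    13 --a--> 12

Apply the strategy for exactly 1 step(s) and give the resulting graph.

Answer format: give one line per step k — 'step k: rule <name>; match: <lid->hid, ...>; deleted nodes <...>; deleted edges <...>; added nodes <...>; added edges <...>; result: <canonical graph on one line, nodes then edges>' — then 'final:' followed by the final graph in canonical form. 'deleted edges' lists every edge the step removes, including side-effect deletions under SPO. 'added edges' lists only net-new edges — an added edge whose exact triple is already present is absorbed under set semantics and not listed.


step 1: rule r2; match: 0->7, 1->4, 2->1, 3->2, 4->5; deleted nodes 1, 4; deleted edges (4,1,f); (4,2,a); (7,4,f); (7,5,a); added nodes 14; added edges (7,2,f); (7,14,a); (14,5,a); (14,5,f); result: nodes: 2:O, 5:D, 7:A, 9:T, 10:O, 11:A, 12:W, 13:A, 14:A edges: (7,2,f); (7,14,a); (11,9,f); (11,10,a); (13,7,f); (13,12,a); (14,5,a); (14,5,f)
final:
nodes: 2:O, 5:D, 7:A, 9:T, 10:O, 11:A, 12:W, 13:A, 14:A
edges: (7,2,f); (7,14,a); (11,9,f); (11,10,a); (13,7,f); (13,12,a); (14,5,a); (14,5,f)


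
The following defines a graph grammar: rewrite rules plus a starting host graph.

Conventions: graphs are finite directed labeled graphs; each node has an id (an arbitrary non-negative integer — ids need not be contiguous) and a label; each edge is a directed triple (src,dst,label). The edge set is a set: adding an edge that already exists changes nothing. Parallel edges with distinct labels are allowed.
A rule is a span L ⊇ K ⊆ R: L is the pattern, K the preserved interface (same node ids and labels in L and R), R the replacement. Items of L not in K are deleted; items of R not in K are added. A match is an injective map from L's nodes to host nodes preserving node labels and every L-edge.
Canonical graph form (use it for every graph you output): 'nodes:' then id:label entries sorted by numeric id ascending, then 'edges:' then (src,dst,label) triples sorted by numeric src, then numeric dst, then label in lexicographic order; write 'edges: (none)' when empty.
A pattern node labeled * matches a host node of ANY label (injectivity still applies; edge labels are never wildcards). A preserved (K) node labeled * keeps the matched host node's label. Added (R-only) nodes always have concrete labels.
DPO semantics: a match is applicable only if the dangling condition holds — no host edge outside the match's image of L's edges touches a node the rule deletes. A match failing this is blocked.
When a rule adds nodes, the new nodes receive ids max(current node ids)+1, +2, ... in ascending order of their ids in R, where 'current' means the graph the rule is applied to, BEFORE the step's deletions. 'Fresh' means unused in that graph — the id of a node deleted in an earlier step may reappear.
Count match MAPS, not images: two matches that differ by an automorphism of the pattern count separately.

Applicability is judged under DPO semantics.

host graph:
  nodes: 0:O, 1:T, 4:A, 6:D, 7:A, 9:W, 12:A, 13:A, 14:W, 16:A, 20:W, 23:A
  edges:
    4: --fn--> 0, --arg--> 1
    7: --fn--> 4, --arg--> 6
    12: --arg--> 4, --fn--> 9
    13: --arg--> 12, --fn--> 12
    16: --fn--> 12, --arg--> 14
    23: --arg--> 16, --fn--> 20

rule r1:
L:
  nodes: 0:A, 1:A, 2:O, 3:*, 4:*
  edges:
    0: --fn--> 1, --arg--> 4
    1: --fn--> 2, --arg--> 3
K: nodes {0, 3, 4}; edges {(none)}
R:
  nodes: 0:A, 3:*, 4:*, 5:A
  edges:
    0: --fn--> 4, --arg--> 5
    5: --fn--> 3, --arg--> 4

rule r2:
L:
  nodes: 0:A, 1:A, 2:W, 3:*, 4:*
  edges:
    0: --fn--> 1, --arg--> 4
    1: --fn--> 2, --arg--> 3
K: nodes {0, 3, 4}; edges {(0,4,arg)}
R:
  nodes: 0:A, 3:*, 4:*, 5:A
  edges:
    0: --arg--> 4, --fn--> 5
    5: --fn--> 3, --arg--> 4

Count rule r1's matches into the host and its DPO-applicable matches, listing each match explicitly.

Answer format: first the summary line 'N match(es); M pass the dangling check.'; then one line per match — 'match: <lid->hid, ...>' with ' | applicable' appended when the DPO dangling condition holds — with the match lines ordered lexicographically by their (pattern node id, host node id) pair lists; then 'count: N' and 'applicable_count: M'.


1 match(es); 0 pass the dangling check.
match: 0->7, 1->4, 2->0, 3->1, 4->6
count: 1
applicable_count: 0


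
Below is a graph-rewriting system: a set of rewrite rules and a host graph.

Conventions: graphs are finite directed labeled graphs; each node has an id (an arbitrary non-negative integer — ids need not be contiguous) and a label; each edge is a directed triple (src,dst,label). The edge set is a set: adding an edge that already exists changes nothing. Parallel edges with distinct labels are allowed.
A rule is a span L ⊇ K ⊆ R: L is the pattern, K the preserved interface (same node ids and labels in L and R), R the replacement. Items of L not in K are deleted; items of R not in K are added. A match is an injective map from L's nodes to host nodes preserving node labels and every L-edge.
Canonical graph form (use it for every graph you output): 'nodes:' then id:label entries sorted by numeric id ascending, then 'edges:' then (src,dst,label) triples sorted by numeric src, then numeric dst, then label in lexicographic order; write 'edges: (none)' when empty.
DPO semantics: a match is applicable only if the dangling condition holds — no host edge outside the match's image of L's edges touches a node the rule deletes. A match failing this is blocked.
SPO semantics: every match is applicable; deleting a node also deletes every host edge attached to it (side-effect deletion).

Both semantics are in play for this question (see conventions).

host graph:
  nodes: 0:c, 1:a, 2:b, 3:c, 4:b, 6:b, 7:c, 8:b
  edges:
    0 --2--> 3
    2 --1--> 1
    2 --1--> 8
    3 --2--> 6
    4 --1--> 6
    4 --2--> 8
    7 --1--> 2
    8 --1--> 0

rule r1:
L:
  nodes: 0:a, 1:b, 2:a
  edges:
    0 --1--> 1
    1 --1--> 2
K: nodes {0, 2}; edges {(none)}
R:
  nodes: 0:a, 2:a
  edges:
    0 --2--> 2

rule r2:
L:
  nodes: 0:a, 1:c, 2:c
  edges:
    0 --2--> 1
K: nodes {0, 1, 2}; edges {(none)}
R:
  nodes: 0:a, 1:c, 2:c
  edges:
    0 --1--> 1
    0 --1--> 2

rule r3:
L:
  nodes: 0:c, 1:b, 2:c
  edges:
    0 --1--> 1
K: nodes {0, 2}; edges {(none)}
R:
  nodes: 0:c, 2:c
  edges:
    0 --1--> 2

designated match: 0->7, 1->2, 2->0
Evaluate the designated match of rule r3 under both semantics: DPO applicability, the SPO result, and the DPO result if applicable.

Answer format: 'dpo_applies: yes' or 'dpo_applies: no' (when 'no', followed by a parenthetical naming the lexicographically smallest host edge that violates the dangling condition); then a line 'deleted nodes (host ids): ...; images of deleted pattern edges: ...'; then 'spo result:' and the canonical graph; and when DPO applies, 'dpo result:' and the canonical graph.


dpo_applies: no
(the rule deletes node 2, which keeps host edge (2,1,1) outside the match image — the dangling condition fails, DPO blocks; SPO proceeds and side-deletes such edges)
deleted nodes (host ids): 2; images of deleted pattern edges: (7,2,1)
spo result:
nodes: 0:c, 1:a, 3:c, 4:b, 6:b, 7:c, 8:b
edges: (0,3,2); (3,6,2); (4,6,1); (4,8,2); (7,0,1); (8,0,1)


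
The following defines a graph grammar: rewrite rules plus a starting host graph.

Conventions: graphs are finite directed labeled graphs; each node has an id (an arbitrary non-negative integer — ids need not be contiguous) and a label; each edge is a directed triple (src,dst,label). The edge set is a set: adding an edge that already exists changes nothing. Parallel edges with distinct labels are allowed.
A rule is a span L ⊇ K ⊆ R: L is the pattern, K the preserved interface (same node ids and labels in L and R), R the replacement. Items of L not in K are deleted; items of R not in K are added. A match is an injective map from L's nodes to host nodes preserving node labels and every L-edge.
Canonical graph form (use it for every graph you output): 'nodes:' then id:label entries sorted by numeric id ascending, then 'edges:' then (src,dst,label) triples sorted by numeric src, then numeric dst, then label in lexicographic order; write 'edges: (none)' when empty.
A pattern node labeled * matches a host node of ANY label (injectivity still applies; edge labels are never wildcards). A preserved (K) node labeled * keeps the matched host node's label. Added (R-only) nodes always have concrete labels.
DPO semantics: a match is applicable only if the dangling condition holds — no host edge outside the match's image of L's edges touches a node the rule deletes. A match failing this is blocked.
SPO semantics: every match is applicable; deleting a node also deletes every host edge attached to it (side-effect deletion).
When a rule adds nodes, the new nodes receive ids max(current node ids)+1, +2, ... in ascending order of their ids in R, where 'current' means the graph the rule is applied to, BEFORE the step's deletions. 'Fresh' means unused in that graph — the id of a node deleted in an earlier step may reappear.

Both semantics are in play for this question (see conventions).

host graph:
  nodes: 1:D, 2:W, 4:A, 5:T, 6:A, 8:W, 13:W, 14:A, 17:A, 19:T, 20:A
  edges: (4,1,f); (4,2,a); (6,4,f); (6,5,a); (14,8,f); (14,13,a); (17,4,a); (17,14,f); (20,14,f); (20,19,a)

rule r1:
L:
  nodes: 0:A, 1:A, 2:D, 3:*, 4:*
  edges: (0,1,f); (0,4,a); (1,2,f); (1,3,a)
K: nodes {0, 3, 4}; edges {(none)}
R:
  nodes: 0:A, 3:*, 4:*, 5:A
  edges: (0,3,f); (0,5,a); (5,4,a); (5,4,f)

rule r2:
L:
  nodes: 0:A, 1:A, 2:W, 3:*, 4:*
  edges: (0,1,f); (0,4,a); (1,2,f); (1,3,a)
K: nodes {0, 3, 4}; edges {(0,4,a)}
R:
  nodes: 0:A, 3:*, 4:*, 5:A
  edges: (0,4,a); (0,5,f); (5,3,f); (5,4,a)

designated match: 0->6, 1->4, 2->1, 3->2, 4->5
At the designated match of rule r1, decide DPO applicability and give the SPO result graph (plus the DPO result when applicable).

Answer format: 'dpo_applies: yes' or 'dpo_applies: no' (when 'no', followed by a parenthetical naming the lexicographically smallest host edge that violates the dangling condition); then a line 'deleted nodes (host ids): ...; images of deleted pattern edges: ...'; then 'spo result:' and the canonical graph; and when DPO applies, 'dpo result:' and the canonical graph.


dpo_applies: no
(the rule deletes node 4, which keeps host edge (17,4,a) outside the match image — the dangling condition fails, DPO blocks; SPO proceeds and side-deletes such edges)
deleted nodes (host ids): 1, 4; images of deleted pattern edges: (4,1,f); (4,2,a); (6,4,f); (6,5,a)
spo result:
nodes: 2:W, 5:T, 6:A, 8:W, 13:W, 14:A, 17:A, 19:T, 20:A, 21:A
edges: (6,2,f); (6,21,a); (14,8,f); (14,13,a); (17,14,f); (20,14,f); (20,19,a); (21,5,a); (21,5,f)


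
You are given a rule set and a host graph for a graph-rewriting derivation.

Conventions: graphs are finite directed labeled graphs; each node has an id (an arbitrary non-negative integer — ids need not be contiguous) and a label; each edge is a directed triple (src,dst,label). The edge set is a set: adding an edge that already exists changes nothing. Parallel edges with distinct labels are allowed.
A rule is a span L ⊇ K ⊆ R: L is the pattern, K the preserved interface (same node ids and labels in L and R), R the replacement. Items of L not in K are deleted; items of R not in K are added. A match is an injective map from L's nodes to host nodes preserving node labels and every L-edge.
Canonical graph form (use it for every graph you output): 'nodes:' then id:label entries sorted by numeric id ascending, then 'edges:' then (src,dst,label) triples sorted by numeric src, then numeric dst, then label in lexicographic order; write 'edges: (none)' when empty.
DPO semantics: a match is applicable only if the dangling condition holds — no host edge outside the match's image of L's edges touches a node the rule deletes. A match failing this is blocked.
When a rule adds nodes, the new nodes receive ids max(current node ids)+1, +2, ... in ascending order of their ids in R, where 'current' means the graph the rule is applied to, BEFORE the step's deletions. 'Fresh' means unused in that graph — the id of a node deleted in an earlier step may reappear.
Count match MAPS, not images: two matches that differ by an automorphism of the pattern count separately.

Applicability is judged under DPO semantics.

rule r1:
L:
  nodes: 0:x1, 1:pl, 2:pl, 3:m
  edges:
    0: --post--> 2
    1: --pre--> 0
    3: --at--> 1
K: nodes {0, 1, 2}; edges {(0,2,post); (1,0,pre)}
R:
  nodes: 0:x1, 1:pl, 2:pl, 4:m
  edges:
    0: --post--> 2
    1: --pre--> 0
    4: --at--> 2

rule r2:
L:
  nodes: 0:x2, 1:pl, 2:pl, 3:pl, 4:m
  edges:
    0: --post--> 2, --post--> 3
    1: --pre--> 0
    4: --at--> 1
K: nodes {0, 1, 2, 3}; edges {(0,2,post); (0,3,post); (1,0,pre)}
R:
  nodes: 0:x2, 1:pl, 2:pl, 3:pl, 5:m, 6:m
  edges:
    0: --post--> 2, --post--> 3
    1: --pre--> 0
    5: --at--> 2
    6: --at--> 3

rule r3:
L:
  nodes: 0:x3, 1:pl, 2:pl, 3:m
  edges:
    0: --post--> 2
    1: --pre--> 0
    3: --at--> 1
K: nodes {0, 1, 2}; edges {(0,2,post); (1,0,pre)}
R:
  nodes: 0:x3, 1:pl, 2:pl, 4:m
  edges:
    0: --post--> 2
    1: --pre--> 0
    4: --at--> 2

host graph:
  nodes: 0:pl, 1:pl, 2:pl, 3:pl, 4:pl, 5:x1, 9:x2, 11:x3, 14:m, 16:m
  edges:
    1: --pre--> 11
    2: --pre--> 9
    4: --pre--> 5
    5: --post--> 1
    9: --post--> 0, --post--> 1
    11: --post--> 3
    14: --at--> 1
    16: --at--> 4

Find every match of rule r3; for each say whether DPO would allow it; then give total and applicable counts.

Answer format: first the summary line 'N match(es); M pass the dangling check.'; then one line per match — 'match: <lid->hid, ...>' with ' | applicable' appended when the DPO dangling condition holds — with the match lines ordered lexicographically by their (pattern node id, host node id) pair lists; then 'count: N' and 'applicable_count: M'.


1 match(es); 1 pass the dangling check.
match: 0->11, 1->1, 2->3, 3->14 | applicable
count: 1
applicable_count: 1


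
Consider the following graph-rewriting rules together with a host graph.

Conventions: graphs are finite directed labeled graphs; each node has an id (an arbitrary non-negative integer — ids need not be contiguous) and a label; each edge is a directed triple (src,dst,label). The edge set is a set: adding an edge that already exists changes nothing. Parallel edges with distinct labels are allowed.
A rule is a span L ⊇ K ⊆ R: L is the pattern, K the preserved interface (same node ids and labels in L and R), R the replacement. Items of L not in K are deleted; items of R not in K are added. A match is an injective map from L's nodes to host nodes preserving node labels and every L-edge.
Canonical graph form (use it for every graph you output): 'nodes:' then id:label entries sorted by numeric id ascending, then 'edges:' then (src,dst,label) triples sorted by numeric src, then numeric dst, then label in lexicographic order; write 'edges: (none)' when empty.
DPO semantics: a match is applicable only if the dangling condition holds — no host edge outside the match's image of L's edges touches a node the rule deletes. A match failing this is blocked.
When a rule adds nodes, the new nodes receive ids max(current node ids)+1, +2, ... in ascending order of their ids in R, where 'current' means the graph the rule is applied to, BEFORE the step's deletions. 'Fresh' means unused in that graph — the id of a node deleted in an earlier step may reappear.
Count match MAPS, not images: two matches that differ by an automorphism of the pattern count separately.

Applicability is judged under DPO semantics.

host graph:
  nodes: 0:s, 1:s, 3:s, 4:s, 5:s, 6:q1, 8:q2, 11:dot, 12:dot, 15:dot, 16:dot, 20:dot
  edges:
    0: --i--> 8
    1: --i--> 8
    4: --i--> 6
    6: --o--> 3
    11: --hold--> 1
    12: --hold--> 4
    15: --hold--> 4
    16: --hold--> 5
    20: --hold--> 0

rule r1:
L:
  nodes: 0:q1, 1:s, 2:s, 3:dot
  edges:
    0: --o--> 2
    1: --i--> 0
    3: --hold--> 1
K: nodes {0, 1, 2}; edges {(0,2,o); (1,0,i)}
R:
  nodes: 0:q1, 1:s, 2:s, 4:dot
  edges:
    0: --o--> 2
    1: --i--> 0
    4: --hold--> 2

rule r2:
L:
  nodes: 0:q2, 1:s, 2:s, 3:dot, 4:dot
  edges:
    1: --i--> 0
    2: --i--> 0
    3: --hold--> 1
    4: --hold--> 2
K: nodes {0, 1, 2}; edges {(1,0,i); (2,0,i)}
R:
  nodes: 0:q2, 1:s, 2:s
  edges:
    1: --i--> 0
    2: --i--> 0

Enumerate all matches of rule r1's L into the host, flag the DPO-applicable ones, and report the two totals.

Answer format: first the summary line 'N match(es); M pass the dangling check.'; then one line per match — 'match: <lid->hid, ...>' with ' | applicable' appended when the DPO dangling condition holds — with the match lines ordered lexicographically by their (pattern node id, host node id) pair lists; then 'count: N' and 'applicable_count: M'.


2 match(es); 2 pass the dangling check.
match: 0->6, 1->4, 2->3, 3->12 | applicable
match: 0->6, 1->4, 2->3, 3->15 | applicable
count: 2
applicable_count: 2


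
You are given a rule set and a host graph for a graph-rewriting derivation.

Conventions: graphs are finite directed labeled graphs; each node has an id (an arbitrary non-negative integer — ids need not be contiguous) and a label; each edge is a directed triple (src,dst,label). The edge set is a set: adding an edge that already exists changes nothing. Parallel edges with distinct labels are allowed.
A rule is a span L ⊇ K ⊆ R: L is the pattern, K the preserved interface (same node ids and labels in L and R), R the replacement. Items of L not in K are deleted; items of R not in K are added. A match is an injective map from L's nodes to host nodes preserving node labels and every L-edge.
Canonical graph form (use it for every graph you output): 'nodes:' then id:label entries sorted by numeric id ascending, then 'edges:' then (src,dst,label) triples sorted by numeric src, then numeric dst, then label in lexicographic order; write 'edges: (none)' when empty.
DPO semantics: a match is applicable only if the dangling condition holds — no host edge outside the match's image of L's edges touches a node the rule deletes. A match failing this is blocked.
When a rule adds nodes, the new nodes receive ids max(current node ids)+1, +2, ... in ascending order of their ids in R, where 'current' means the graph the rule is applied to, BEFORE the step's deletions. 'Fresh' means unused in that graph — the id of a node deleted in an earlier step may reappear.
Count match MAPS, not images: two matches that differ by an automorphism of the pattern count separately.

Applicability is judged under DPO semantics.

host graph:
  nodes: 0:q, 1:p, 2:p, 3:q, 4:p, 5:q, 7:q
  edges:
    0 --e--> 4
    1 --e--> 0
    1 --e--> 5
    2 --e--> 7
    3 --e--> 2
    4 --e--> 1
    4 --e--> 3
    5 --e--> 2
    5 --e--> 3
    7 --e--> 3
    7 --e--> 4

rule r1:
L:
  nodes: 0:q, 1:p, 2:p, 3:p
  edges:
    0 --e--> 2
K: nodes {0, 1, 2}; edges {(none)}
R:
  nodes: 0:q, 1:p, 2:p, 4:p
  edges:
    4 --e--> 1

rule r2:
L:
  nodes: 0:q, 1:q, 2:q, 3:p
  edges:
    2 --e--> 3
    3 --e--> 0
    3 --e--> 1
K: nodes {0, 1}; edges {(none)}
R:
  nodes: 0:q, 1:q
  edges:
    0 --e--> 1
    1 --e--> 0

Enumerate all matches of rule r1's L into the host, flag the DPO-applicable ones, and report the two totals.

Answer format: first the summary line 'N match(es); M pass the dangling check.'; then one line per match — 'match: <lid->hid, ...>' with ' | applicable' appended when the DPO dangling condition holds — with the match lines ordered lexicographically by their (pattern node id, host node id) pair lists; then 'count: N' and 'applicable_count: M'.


8 match(es); 0 pass the dangling check.
match: 0->0, 1->1, 2->4, 3->2
match: 0->0, 1->2, 2->4, 3->1
match: 0->3, 1->1, 2->2, 3->4
match: 0->3, 1->4, 2->2, 3->1
match: 0->5, 1->1, 2->2, 3->4
match: 0->5, 1->4, 2->2, 3->1
match: 0->7, 1->1, 2->4, 3->2
match: 0->7, 1->2, 2->4, 3->1
count: 8
applicable_count: 0


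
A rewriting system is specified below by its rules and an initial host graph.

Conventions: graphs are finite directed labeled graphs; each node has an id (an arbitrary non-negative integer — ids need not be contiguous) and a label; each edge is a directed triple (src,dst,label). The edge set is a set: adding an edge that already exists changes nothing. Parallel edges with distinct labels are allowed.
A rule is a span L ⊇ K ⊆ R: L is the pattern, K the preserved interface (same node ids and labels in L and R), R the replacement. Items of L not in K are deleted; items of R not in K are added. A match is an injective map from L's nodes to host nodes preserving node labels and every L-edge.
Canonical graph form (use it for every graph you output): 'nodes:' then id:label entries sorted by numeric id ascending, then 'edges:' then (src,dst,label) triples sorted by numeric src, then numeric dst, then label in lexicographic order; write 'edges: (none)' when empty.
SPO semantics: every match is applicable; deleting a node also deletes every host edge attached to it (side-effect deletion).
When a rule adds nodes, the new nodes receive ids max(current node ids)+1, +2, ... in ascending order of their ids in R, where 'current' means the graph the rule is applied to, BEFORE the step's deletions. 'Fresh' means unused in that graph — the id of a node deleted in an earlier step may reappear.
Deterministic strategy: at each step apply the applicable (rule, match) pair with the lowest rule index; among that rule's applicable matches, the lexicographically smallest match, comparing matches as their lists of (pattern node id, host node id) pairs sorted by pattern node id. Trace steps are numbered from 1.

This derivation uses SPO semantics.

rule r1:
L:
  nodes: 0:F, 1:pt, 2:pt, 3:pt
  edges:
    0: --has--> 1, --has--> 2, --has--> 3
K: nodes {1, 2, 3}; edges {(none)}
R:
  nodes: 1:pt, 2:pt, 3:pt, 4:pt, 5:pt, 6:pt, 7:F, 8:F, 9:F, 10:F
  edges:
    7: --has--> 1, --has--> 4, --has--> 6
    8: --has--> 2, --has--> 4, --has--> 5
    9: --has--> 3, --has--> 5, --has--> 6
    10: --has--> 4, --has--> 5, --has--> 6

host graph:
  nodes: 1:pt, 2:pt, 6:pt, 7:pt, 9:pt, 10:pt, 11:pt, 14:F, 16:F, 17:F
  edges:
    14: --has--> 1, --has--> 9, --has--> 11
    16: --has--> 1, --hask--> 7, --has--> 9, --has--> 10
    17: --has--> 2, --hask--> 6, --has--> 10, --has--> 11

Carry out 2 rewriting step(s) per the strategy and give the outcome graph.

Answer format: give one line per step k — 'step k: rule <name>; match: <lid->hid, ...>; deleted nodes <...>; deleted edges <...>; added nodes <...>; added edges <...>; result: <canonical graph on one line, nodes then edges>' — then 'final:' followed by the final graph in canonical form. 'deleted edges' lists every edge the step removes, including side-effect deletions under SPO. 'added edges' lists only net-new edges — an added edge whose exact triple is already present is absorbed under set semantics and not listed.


step 1: rule r1; match: 0->14, 1->1, 2->9, 3->11; deleted nodes 14; deleted edges (14,1,has); (14,9,has); (14,11,has); added nodes 18, 19, 20, 21, 22, 23, 24; added edges (21,1,has); (21,18,has); (21,20,has); (22,9,has); (22,18,has); (22,19,has); (23,11,has); (23,19,has); (23,20,has); (24,18,has); (24,19,has); (24,20,has); result: nodes: 1:pt, 2:pt, 6:pt, 7:pt, 9:pt, 10:pt, 11:pt, 16:F, 17:F, 18:pt, 19:pt, 20:pt, 21:F, 22:F, 23:F, 24:F edges: (16,1,has); (16,7,hask); (16,9,has); (16,10,has); (17,2,has); (17,6,hask); (17,10,has); (17,11,has); (21,1,has); (21,18,has); (21,20,has); (22,9,has); (22,18,has); (22,19,has); (23,11,has); (23,19,has); (23,20,has); (24,18,has); (24,19,has); (24,20,has)
step 2: rule r1; match: 0->16, 1->1, 2->9, 3->10; deleted nodes 16; deleted edges (16,1,has); (16,7,hask); (16,9,has); (16,10,has); added nodes 25, 26, 27, 28, 29, 30, 31; added edges (28,1,has); (28,25,has); (28,27,has); (29,9,has); (29,25,has); (29,26,has); (30,10,has); (30,26,has); (30,27,has); (31,25,has); (31,26,has); (31,27,has); result: nodes: 1:pt, 2:pt, 6:pt, 7:pt, 9:pt, 10:pt, 11:pt, 17:F, 18:pt, 19:pt, 20:pt, 21:F, 22:F, 23:F, 24:F, 25:pt, 26:pt, 27:pt, 28:F, 29:F, 30:F, 31:F edges: (17,2,has); (17,6,hask); (17,10,has); (17,11,has); (21,1,has); (21,18,has); (21,20,has); (22,9,has); (22,18,has); (22,19,has); (23,11,has); (23,19,has); (23,20,has); (24,18,has); (24,19,has); (24,20,has); (28,1,has); (28,25,has); (28,27,has); (29,9,has); (29,25,has); (29,26,has); (30,10,has); (30,26,has); (30,27,has); (31,25,has); (31,26,has); (31,27,has)
final:
nodes: 1:pt, 2:pt, 6:pt, 7:pt, 9:pt, 10:pt, 11:pt, 17:F, 18:pt, 19:pt, 20:pt, 21:F, 22:F, 23:F, 24:F, 25:pt, 26:pt, 27:pt, 28:F, 29:F, 30:F, 31:F
edges: (17,2,has); (17,6,hask); (17,10,has); (17,11,has); (21,1,has); (21,18,has); (21,20,has); (22,9,has); (22,18,has); (22,19,has); (23,11,has); (23,19,has); (23,20,has); (24,18,has); (24,19,has); (24,20,has); (28,1,has); (28,25,has); (28,27,has); (29,9,has); (29,25,has); (29,26,has); (30,10,has); (30,26,has); (30,27,has); (31,25,has); (31,26,has); (31,27,has)


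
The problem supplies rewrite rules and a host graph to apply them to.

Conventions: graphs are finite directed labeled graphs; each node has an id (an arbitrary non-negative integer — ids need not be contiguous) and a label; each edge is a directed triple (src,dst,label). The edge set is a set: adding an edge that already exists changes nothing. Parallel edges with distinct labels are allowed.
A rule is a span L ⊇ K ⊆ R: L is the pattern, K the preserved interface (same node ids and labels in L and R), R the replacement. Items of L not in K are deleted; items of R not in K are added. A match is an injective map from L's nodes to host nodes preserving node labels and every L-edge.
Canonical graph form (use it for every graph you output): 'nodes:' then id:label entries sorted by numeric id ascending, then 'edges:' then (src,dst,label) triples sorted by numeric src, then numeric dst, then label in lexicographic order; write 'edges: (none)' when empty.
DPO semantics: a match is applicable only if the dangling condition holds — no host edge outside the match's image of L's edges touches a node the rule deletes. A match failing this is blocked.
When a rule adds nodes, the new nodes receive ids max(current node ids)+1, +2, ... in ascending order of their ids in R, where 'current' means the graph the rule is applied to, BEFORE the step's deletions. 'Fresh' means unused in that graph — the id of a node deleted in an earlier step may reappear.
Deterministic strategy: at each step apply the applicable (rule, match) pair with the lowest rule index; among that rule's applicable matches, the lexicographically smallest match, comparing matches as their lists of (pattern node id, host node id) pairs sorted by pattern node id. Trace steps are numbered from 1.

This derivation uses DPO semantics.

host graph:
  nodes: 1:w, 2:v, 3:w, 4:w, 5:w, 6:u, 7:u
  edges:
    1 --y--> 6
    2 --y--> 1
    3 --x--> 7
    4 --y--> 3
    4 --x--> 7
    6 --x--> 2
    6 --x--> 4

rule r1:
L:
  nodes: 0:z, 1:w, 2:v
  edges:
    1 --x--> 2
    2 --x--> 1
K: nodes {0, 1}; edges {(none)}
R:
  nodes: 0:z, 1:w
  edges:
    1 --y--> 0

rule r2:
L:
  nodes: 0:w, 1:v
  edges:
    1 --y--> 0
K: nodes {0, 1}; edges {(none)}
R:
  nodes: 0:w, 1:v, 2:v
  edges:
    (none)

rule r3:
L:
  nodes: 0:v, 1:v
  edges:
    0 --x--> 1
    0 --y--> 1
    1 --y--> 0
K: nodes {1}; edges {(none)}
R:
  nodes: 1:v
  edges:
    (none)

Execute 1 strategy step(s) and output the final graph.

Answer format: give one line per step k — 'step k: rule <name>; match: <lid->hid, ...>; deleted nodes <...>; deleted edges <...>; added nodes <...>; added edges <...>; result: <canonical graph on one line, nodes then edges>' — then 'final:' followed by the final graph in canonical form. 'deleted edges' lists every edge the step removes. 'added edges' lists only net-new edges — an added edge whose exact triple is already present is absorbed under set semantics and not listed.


step 1: rule r2; match: 0->1, 1->2; deleted nodes (none); deleted edges (2,1,y); added nodes 8; added edges (none); result: nodes: 1:w, 2:v, 3:w, 4:w, 5:w, 6:u, 7:u, 8:v edges: (1,6,y); (3,7,x); (4,3,y); (4,7,x); (6,2,x); (6,4,x)
final:
nodes: 1:w, 2:v, 3:w, 4:w, 5:w, 6:u, 7:u, 8:v
edges: (1,6,y); (3,7,x); (4,3,y); (4,7,x); (6,2,x); (6,4,x)
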